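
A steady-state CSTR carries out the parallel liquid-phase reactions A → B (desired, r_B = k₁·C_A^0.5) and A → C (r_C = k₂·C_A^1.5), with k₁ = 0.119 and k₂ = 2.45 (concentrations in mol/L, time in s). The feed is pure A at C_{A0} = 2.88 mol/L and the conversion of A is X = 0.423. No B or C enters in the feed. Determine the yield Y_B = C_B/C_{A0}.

0.0120

Exit C_A = C_{A0}(1−X) = 2.88×0.577 = 1.662 mol/L.
Rates in a CSTR are evaluated at the outlet concentration: r_B = 0.119×1.662^0.5 = 0.1534, r_C = 2.45×1.662^1.5 = 5.248.
Fraction of consumed A going to B: r_B/(r_B+r_C) = 0.02840.
C_B = 0.02840·C_{A0}·X = 0.02840×2.88×0.423 = 0.0346 mol/L; Y_B = C_B/C_{A0} = 0.0120.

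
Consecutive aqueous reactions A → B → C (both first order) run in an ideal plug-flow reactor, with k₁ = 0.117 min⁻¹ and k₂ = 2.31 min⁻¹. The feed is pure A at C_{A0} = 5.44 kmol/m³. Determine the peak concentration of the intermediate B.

0.235 kmol/m³

Evaluating C_B at τ_opt = ln(k₂/k₁)/(k₂−k₁) gives C_{B,max}/C_{A0} = (k₁/k₂)^[k₂/(k₂−k₁)].
= (0.117/2.31)^(2.31/(2.31−0.117)) = (0.05065)^(1.053) = 0.04320.
C_{B,max} = 0.04320×5.44 = 0.235 kmol/m³.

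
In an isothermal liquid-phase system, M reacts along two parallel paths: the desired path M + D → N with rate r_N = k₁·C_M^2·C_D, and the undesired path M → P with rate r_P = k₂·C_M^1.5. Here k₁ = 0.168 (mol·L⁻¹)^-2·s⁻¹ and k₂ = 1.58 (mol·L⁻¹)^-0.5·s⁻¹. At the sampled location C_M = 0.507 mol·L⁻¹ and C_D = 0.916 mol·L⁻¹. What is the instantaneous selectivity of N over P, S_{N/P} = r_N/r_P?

S_{N/P} = r_N/r_P = (k₁·C_M^2·C_D)/(k₂·C_M^1.5) = (k₁/k₂)·C_M^0.5·C_D.
= (0.168×0.5070^2×0.9160) / (1.58×0.5070^1.5) = 0.03956/0.5704 = 0.0694.

0.0694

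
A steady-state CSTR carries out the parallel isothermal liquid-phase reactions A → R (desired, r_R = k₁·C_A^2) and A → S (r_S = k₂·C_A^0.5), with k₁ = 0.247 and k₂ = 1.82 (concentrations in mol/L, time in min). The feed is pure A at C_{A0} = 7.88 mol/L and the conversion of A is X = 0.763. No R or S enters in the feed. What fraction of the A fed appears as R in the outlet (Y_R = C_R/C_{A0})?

0.196

Exit C_A = C_{A0}(1−X) = 7.88×0.237 = 1.868 mol/L.
In a CSTR the entire volume is at exit conditions, so r_R = 0.247×1.868^2 = 0.8615 and r_S = 1.82×1.868^0.5 = 2.487.
Fraction of consumed A going to R: r_R/(r_R+r_S) = 0.2573.
C_R = 0.2573·C_{A0}·X = 0.2573×7.88×0.763 = 1.55 mol/L; Y_R = C_R/C_{A0} = 0.196.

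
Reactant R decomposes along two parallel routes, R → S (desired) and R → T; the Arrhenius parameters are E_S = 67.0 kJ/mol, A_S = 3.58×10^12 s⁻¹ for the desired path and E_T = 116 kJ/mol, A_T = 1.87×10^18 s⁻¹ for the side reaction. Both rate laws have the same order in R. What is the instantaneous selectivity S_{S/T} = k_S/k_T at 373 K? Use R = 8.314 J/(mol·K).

Since both paths have the same order in R, the concentration cancels and S_{S/T} = k_S/k_T = (A_S/A_T)·exp[(E_T−E_S)/(RT)].
(E_T−E_S)/(RT) = (116−67.0)×10³/(8.314×373) = 49000/3101 = 15.80.
k_S/k_T = (3.58×10^12/1.87×10^18)·exp(15.80) = 1.914×10^-6 × 7.281×10^6 = 13.9.

13.9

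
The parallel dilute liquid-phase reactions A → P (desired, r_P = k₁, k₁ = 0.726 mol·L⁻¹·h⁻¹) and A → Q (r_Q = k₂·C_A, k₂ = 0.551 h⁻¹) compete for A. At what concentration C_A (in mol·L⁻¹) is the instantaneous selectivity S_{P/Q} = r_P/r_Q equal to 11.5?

0.115 mol·L⁻¹

S_{P/Q} = (k₁/k₂)·C_A⁻¹ ⇒ C_A = (S·k₂/k₁)^(-1).
= (11.5×0.551/0.726)^(-1) = (8.728)^(-1) = 0.115 mol·L⁻¹.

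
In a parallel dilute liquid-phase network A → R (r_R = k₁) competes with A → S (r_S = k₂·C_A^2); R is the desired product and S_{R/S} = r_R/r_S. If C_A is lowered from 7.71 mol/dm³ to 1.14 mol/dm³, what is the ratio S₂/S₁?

45.7

S_{R/S} = (k₁/k₂)·C_A^-2, so S₂/S₁ = (C_{A,2}/C_{A,1})^-2.
= (1.14/7.71)^(-2) = (0.1479)^(-2) = 45.7.
Selectivity toward R rises as C_A falls — low-concentration operation is favoured.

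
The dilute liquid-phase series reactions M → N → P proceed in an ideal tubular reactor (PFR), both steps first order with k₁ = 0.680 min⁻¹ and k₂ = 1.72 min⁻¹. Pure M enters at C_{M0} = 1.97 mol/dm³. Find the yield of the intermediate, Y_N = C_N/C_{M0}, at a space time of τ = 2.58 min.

0.105

Solving the coupled first-order balances gives C_N(τ) = [k₁/(k₂−k₁)]·C_{M0}·(e^(−k₁τ) − e^(−k₂τ)).
e^(−k₁τ) = e^(−0.680×2.58) = e^(−1.754) = 0.1730; e^(−k₂τ) = e^(−4.438) = 0.01182.
C_N = 0.680×1.97/(1.72−0.680) × (0.1730−0.01182) = 1.288×0.1612 = 0.2076 mol/dm³.
Y_N = C_N/C_{M0} = 0.2076/1.97 = 0.105.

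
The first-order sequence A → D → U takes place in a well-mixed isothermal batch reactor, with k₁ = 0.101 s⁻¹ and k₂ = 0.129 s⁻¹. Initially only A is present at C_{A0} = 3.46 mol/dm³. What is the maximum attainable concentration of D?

At the optimum, C_{D,max}/C_{A0} = (k₁/k₂)^[k₂/(k₂−k₁)].
= (0.101/0.129)^(0.129/(0.129−0.101)) = (0.7829)^(4.607) = 0.3239.
C_{D,max} = 0.3239×3.46 = 1.12 mol/dm³.

1.12 mol/dm³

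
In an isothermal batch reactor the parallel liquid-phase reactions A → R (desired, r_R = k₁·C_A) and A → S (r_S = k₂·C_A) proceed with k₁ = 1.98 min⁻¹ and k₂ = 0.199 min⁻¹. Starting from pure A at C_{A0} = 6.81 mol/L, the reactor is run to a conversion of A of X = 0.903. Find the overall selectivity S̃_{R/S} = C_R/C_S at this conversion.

C_A = C_{A0}(1−X) = 0.6606 mol/L.
Both paths are first order in A, so the instantaneous fraction to R is constant: dC_R/d(−C_A) = k₁/(k₁+k₂) = 0.9087.
C_R = 0.9087·(C_{A0}−C_A) = 0.9087×6.149 = 5.59 mol/L.
C_S = (C_{A0}−C_A)−C_R = 0.5616 mol/L; S̃_{R/S} = 5.588/0.5616 = 9.95.

9.95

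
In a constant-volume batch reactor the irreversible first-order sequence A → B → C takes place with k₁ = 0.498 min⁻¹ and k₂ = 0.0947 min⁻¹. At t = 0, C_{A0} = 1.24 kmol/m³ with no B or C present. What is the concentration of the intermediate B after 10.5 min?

For first-order series with pure A initially, C_B(t) = k₁C_{A0}/(k₂−k₁)·(e^(−k₁t) − e^(−k₂t)).
e^(−k₁t) = e^(−0.498×10.5) = e^(−5.229) = 0.005359; e^(−k₂t) = e^(−0.9944) = 0.3700.
C_B = 0.498×1.24/(0.0947−0.498) × (0.005359−0.3700) = (-1.531)×(-0.3646) = 0.5583 kmol/m³.

0.558 kmol/m³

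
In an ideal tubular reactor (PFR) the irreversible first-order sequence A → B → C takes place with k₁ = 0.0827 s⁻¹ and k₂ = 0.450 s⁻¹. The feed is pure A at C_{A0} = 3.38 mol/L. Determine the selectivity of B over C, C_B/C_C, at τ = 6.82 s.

0.375

For first-order series with pure A initially, C_B(τ) = k₁C_{A0}/(k₂−k₁)·(e^(−k₁τ) − e^(−k₂τ)).
e^(−k₁τ) = e^(−0.0827×6.82) = e^(−0.5640) = 0.5689; e^(−k₂τ) = e^(−3.069) = 0.04647.
C_B = 0.0827×3.38/(0.450−0.0827) × (0.5689−0.04647) = 0.7610×0.5225 = 0.3976 mol/L.
C_A = C_{A0}e^(−k₁τ) = 1.923 mol/L, so C_C = C_{A0}−C_A−C_B = 1.059 mol/L; C_B/C_C = 0.375.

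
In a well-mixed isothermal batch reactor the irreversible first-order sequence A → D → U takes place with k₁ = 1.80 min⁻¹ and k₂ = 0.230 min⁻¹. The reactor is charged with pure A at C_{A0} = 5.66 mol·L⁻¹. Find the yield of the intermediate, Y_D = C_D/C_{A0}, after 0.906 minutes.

For first-order series with pure A initially, C_D(t) = k₁C_{A0}/(k₂−k₁)·(e^(−k₁t) − e^(−k₂t)).
e^(−k₁t) = e^(−1.80×0.906) = e^(−1.631) = 0.1958; e^(−k₂t) = e^(−0.2084) = 0.8119.
C_D = 1.80×5.66/(0.230−1.80) × (0.1958−0.8119) = (-6.489)×(-0.6161) = 3.998 mol·L⁻¹.
Y_D = C_D/C_{A0} = 3.998/5.66 = 0.706.

0.706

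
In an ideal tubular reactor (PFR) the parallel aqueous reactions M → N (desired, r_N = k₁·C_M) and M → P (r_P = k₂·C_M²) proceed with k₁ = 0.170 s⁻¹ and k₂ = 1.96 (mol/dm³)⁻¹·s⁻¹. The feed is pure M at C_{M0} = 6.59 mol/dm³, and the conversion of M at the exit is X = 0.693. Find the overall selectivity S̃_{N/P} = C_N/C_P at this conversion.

C_M = C_{M0}(1−X) = 2.023 mol/dm³.
Along a PFR/batch, dC_N/dC_M = −r_N/(r_N+r_P) = −k₁/(k₁+k₂·C_M).
Integrating from C_{M0} to C_M: C_N = (0.170/1.96)·ln[(0.170+1.96·6.59)/(0.170+1.96·2.02)] = 0.08673·ln(13.09/4.135) = 0.09992 mol/dm³.
C_P = (C_{M0}−C_M)−C_N = 4.467 mol/dm³; S̃_{N/P} = 0.09992/4.467 = 0.0224.

0.0224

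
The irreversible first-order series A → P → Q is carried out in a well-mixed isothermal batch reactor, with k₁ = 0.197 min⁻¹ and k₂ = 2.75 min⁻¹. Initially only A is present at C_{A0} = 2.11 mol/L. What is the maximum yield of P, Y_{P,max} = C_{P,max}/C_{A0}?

For a first-order series the maximum intermediate yield is C_{P,max}/C_{A0} = (k₁/k₂)^[k₂/(k₂−k₁)].
= (0.197/2.75)^(2.75/(2.75−0.197)) = (0.07164)^(1.077) = 0.05845.

0.0585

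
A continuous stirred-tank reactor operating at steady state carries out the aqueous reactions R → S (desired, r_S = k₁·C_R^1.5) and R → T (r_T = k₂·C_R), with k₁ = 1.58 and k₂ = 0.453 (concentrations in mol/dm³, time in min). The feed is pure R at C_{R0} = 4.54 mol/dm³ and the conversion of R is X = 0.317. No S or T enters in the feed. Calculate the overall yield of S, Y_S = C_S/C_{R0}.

Exit C_R = C_{R0}(1−X) = 4.54×0.683 = 3.101 mol/dm³.
In a CSTR the entire volume is at exit conditions, so r_S = 1.58×3.101^1.5 = 8.627 and r_T = 0.453×3.101 = 1.405.
Fraction of consumed R going to S: r_S/(r_S+r_T) = 0.8600.
C_S = 0.8600·C_{R0}·X = 0.8600×4.54×0.317 = 1.24 mol/dm³; Y_S = C_S/C_{R0} = 0.273.

0.273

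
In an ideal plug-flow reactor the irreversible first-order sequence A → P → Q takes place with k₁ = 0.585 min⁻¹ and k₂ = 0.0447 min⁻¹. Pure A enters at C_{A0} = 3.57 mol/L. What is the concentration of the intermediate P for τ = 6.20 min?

For first-order series with pure A initially, C_P(τ) = k₁C_{A0}/(k₂−k₁)·(e^(−k₁τ) − e^(−k₂τ)).
e^(−k₁τ) = e^(−0.585×6.20) = e^(−3.627) = 0.02660; e^(−k₂τ) = e^(−0.2771) = 0.7579.
C_P = 0.585×3.57/(0.0447−0.585) × (0.02660−0.7579) = (-3.865)×(-0.7314) = 2.827 mol/L.

2.83 mol/L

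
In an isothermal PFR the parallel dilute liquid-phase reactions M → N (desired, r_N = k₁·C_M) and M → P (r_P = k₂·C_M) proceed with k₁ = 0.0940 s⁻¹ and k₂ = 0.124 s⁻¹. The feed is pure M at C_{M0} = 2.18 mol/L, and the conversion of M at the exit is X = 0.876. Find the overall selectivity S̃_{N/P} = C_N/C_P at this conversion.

C_M = C_{M0}(1−X) = 0.2703 mol/L.
Both paths are first order in M, so the instantaneous fraction to N is constant: dC_N/d(−C_M) = k₁/(k₁+k₂) = 0.4312.
C_N = 0.4312·(C_{M0}−C_M) = 0.4312×1.910 = 0.823 mol/L.
C_P = (C_{M0}−C_M)−C_N = 1.086 mol/L; S̃_{N/P} = 0.8234/1.086 = 0.758.

0.758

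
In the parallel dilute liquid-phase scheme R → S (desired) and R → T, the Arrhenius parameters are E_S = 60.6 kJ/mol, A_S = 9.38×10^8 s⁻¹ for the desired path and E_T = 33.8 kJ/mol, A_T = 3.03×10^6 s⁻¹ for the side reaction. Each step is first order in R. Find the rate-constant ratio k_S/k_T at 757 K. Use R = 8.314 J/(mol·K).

k_S/k_T = (A_S/A_T)·exp[−(E_S−E_T)/(RT)] = (A_S/A_T)·exp[(E_T−E_S)/(RT)].
(E_T−E_S)/(RT) = (33.8−60.6)×10³/(8.314×757) = -26800/6294 = -4.258.
k_S/k_T = (9.38×10^8/3.03×10^6)·exp(-4.258) = 309.6 × 0.01415 = 4.38.

4.38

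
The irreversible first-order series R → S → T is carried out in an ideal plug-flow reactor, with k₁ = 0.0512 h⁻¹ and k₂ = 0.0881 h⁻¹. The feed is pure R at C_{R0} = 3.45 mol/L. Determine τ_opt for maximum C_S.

The intermediate peaks when r₁ = r₂, i.e. k₁e^(−k₁τ) = k₂e^(−k₂τ), giving τ_opt = ln(k₂/k₁)/(k₂−k₁).
= ln(0.0881/0.0512)/(0.0881−0.0512) = ln(1.721)/0.03690 = 0.5427/0.03690 = 14.7 h.

14.7 h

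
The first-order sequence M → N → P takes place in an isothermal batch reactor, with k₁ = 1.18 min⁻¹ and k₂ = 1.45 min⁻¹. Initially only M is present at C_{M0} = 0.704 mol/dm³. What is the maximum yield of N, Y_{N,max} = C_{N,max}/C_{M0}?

0.331

Evaluating C_N at t_opt = ln(k₂/k₁)/(k₂−k₁) gives C_{N,max}/C_{M0} = (k₁/k₂)^[k₂/(k₂−k₁)].
= (1.18/1.45)^(1.45/(1.45−1.18)) = (0.8138)^(5.370) = 0.3307.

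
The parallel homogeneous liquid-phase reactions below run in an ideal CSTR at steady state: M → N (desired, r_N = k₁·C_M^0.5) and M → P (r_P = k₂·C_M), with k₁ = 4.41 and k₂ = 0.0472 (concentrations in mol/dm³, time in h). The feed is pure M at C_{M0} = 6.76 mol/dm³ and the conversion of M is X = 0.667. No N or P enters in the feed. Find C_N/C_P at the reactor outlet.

62.3

Exit C_M = C_{M0}(1−X) = 6.76×0.333 = 2.251 mol/dm³.
In a CSTR the entire volume is at exit conditions, so r_N = 4.41×2.251^0.5 = 6.617 and r_P = 0.0472×2.251 = 0.1063.
Overall selectivity = C_N/C_P = r_Nτ/(r_Pτ) = r_N/r_P = 62.3.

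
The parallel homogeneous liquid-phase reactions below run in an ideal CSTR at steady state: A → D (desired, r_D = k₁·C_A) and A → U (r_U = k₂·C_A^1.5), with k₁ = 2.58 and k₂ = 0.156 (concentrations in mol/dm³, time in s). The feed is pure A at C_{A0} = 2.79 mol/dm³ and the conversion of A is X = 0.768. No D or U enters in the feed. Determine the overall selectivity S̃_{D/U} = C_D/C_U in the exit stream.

Exit C_A = C_{A0}(1−X) = 2.79×0.232 = 0.6473 mol/dm³.
In a CSTR the entire volume is at exit conditions, so r_D = 2.58×0.6473 = 1.670 and r_U = 0.156×0.6473^1.5 = 0.08124.
Overall selectivity = C_D/C_U = r_Dτ/(r_Uτ) = r_D/r_U = 20.6.

20.6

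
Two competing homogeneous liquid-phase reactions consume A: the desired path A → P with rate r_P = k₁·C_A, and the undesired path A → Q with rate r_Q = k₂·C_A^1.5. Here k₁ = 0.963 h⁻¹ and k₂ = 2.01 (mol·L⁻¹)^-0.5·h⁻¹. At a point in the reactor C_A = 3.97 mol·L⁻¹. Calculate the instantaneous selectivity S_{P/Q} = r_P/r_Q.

S_{P/Q} = r_P/r_Q = (k₁·C_A)/(k₂·C_A^1.5) = (k₁/k₂)·C_A^-0.5.
= (0.963×3.970) / (2.01×3.970^1.5) = 3.823/15.90 = 0.240.
The undesired path is higher order in A, so low C_A (CSTR or dilute feed) favours P.

0.240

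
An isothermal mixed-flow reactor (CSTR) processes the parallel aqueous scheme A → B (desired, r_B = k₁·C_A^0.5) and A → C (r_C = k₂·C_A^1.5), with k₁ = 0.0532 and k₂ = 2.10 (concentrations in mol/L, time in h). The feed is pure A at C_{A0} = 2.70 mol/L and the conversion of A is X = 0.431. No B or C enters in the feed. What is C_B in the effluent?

0.0189 mol/L

Exit C_A = C_{A0}(1−X) = 2.70×0.569 = 1.536 mol/L.
A CSTR operates uniformly at the exit composition, giving r_B = 0.06594 and r_C = 3.999 (each k·C_A^n at C_A = 1.536).
Fraction of consumed A going to B: r_B/(r_B+r_C) = 0.01622.
C_B = 0.01622·C_{A0}·X = 0.01622×2.70×0.431 = 0.0189 mol/L.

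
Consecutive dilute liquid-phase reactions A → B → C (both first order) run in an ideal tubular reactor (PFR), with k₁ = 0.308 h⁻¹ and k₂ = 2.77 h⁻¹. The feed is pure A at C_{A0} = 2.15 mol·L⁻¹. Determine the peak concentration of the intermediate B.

0.182 mol·L⁻¹

At the optimum, C_{B,max}/C_{A0} = (k₁/k₂)^[k₂/(k₂−k₁)].
= (0.308/2.77)^(2.77/(2.77−0.308)) = (0.1112)^(1.125) = 0.08448.
C_{B,max} = 0.08448×2.15 = 0.182 mol·L⁻¹.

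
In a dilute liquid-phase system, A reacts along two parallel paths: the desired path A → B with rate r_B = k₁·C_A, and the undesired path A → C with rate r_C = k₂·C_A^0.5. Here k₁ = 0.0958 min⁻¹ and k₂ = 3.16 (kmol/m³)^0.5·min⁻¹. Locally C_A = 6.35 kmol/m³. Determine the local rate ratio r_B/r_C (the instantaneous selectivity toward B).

0.0764

S_{B/C} = r_B/r_C = (k₁·C_A)/(k₂·C_A^0.5) = (k₁/k₂)·C_A^0.5.
= (0.0958×6.350) / (3.16×6.350^0.5) = 0.6083/7.963 = 0.0764.
Since the desired path is higher order in A, keeping C_A high (PFR or concentrated feed) favours B.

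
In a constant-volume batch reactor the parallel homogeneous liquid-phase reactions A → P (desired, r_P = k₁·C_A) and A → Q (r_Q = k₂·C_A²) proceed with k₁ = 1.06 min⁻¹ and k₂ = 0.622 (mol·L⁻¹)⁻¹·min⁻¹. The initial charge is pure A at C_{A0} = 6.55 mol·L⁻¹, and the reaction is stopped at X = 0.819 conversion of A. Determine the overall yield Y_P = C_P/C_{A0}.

0.273

C_A = C_{A0}(1−X) = 1.186 mol·L⁻¹.
Along a PFR/batch, dC_P/dC_A = −r_P/(r_P+r_Q) = −k₁/(k₁+k₂·C_A).
Integrating from C_{A0} to C_A: C_P = (1.06/0.622)·ln[(1.06+0.622·6.55)/(1.06+0.622·1.19)] = 1.704·ln(5.134/1.797) = 1.789 mol·L⁻¹.
Y_P = C_P/C_{A0} = 1.789/6.55 = 0.273.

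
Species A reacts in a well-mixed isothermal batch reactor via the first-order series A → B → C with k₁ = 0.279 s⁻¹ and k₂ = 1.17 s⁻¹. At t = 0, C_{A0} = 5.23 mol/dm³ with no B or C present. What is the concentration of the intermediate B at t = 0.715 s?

Solving the coupled first-order balances gives C_B(t) = [k₁/(k₂−k₁)]·C_{A0}·(e^(−k₁t) − e^(−k₂t)).
e^(−k₁t) = e^(−0.279×0.715) = e^(−0.1995) = 0.8192; e^(−k₂t) = e^(−0.8365) = 0.4332.
C_B = 0.279×5.23/(1.17−0.279) × (0.8192−0.4332) = 1.638×0.3860 = 0.6321 mol/dm³.

0.632 mol/dm³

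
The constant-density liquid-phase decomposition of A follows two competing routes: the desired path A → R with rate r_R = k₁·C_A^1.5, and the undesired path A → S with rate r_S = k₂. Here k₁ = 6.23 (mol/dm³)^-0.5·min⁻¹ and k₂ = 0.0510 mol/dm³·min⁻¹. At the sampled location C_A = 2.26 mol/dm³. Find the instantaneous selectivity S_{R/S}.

415

S_{R/S} = r_R/r_S = (k₁·C_A^1.5)/(k₂) = (k₁/k₂)·C_A^1.5.
= (6.23×2.260^1.5) / (0.0510) = 21.17/0.05100 = 415.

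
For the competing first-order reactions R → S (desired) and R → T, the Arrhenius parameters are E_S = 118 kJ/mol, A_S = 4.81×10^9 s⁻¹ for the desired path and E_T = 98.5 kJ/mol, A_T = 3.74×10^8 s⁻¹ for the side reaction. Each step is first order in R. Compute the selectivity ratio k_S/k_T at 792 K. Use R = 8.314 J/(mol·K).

0.665

k_S/k_T = (A_S/A_T)·exp[−(E_S−E_T)/(RT)] = (A_S/A_T)·exp[(E_T−E_S)/(RT)].
(E_T−E_S)/(RT) = (98.5−118)×10³/(8.314×792) = -19500/6585 = -2.961.
k_S/k_T = (4.81×10^9/3.74×10^8)·exp(-2.961) = 12.86 × 0.05175 = 0.665.
Since E_S > E_T, raising the temperature improves selectivity toward S.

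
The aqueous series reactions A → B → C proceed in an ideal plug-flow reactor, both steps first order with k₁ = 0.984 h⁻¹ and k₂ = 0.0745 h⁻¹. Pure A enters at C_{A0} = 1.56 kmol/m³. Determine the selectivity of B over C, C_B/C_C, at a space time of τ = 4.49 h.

The intermediate concentration in a first-order A→B→C sequence is C_B = k₁C_{A0}(e^(−k₁τ) − e^(−k₂τ))/(k₂−k₁).
e^(−k₁τ) = e^(−0.984×4.49) = e^(−4.418) = 0.01206; e^(−k₂τ) = e^(−0.3345) = 0.7157.
C_B = 0.984×1.56/(0.0745−0.984) × (0.01206−0.7157) = (-1.688)×(-0.7036) = 1.188 kmol/m³.
C_A = C_{A0}e^(−k₁τ) = 0.01881 kmol/m³, so C_C = C_{A0}−C_A−C_B = 0.3536 kmol/m³; C_B/C_C = 3.36.

3.36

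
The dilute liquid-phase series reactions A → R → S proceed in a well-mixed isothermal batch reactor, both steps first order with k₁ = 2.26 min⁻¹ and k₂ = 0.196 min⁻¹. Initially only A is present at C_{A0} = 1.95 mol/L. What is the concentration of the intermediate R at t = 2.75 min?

1.24 mol/L

Solving the coupled first-order balances gives C_R(t) = [k₁/(k₂−k₁)]·C_{A0}·(e^(−k₁t) − e^(−k₂t)).
e^(−k₁t) = e^(−2.26×2.75) = e^(−6.215) = 0.001999; e^(−k₂t) = e^(−0.5390) = 0.5833.
C_R = 2.26×1.95/(0.196−2.26) × (0.001999−0.5833) = (-2.135)×(-0.5813) = 1.241 mol/L.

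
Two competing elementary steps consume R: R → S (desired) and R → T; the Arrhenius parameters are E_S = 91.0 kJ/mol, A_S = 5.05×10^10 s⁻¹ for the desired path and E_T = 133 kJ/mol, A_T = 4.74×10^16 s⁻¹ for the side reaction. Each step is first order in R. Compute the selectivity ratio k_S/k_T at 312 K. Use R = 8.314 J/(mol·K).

k_S/k_T = (A_S/A_T)·exp[−(E_S−E_T)/(RT)] = (A_S/A_T)·exp[(E_T−E_S)/(RT)].
(E_T−E_S)/(RT) = (133−91.0)×10³/(8.314×312) = 42000/2594 = 16.19.
k_S/k_T = (5.05×10^10/4.74×10^16)·exp(16.19) = 1.065×10^-6 × 1.076×10^7 = 11.5.

11.5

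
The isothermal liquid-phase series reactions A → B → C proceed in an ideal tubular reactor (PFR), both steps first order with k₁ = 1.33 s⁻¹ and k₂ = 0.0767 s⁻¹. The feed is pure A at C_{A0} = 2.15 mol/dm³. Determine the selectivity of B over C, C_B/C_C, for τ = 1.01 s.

20.8

The intermediate concentration in a first-order A→B→C sequence is C_B = k₁C_{A0}(e^(−k₁τ) − e^(−k₂τ))/(k₂−k₁).
e^(−k₁τ) = e^(−1.33×1.01) = e^(−1.343) = 0.2610; e^(−k₂τ) = e^(−0.07747) = 0.9255.
C_B = 1.33×2.15/(0.0767−1.33) × (0.2610−0.9255) = (-2.282)×(-0.6645) = 1.516 mol/dm³.
C_A = C_{A0}e^(−k₁τ) = 0.5611 mol/dm³, so C_C = C_{A0}−C_A−C_B = 0.07284 mol/dm³; C_B/C_C = 20.8.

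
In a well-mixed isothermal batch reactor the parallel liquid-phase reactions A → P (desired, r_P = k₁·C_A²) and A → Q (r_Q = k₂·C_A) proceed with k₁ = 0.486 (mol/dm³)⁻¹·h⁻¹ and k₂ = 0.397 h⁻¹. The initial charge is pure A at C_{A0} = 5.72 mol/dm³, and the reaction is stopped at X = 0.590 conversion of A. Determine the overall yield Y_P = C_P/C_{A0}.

C_A = C_{A0}(1−X) = 2.345 mol/dm³.
Along a PFR/batch, dC_Q/dC_A = −r_Q/(r_P+r_Q) = −k₂/(k₂+k₁·C_A).
Integrating from C_{A0} to C_A: C_Q = (0.397/0.486)·ln[(0.397+0.486·5.72)/(0.397+0.486·2.35)] = 0.8169·ln(3.177/1.537) = 0.5932 mol/dm³.
Then C_P = (C_{A0}−C_A) − C_Q = 3.375 − 0.5932 = 2.782 mol/dm³.
Y_P = C_P/C_{A0} = 2.782/5.72 = 0.486.

0.486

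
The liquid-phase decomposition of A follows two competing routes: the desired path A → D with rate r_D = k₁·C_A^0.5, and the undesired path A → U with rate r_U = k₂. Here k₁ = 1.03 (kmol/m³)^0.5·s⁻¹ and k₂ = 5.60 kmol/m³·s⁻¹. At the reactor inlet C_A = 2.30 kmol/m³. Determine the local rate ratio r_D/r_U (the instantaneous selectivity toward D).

0.279

S_{D/U} = r_D/r_U = (k₁·C_A^0.5)/(k₂) = (k₁/k₂)·C_A^0.5.
= (1.03×2.300^0.5) / (5.60) = 1.562/5.600 = 0.279.
Since the desired path is higher order in A, keeping C_A high (PFR or concentrated feed) favours D.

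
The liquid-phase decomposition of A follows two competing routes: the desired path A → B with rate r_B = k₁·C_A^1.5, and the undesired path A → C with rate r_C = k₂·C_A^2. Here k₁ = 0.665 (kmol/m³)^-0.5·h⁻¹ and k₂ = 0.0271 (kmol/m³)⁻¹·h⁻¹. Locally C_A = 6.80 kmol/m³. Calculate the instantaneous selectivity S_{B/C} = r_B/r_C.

S_{B/C} = r_B/r_C = (k₁·C_A^1.5)/(k₂·C_A^2) = (k₁/k₂)·C_A^-0.5.
= (0.665×6.800^1.5) / (0.0271×6.800^2) = 11.79/1.253 = 9.41.
The undesired path is higher order in A, so low C_A (CSTR or dilute feed) favours B.

9.41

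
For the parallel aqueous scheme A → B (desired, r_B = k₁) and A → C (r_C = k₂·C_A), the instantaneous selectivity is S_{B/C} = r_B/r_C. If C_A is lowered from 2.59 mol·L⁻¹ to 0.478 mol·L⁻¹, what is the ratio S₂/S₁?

5.42

S_{B/C} = (k₁/k₂)·C_A⁻¹, so S₂/S₁ = (C_{A,2}/C_{A,1})⁻¹.
= 2.59/0.478 = 5.42.
Selectivity toward B rises as C_A falls — low-concentration operation is favoured.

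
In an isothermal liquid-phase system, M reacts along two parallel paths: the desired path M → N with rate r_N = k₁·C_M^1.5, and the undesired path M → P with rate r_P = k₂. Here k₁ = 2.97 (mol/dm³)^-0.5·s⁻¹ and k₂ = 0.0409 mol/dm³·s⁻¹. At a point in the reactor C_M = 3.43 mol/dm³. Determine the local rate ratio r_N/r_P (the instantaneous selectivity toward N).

461

S_{N/P} = r_N/r_P = (k₁·C_M^1.5)/(k₂) = (k₁/k₂)·C_M^1.5.
= (2.97×3.430^1.5) / (0.0409) = 18.87/0.04090 = 461.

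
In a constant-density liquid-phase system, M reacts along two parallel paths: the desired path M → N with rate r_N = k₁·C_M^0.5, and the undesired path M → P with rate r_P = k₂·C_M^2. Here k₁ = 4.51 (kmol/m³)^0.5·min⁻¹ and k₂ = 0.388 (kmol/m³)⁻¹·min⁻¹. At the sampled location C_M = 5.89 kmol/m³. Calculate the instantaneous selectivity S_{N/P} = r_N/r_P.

0.813

S_{N/P} = r_N/r_P = (k₁·C_M^0.5)/(k₂·C_M^2) = (k₁/k₂)·C_M^-1.5.
= (4.51×5.890^0.5) / (0.388×5.890^2) = 10.95/13.46 = 0.813.
The undesired path is higher order in M, so low C_M (CSTR or dilute feed) favours N.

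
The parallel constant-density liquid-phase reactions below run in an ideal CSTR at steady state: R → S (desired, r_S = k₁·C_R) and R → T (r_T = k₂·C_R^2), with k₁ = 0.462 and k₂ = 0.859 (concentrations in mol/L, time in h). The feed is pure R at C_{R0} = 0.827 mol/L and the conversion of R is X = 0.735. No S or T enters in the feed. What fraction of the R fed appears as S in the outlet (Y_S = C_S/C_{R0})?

Exit C_R = C_{R0}(1−X) = 0.827×0.265 = 0.2192 mol/L.
A CSTR operates uniformly at the exit composition, giving r_S = 0.1012 and r_T = 0.04126 (each k·C_R^n at C_R = 0.2192).
Fraction of consumed R going to S: r_S/(r_S+r_T) = 0.7105.
C_S = 0.7105·C_{R0}·X = 0.7105×0.827×0.735 = 0.432 mol/L; Y_S = C_S/C_{R0} = 0.522.

0.522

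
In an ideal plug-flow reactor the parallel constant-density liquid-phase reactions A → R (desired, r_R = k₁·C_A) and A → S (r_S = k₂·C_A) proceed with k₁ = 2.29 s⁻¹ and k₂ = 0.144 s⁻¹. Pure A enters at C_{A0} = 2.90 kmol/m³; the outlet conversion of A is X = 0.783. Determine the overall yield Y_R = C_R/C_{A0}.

C_A = C_{A0}(1−X) = 0.6293 kmol/m³.
Both paths are first order in A, so the instantaneous fraction to R is constant: dC_R/d(−C_A) = k₁/(k₁+k₂) = 0.9408.
C_R = 0.9408·(C_{A0}−C_A) = 0.9408×2.271 = 2.14 kmol/m³.
Y_R = C_R/C_{A0} = 2.136/2.90 = 0.737.

0.737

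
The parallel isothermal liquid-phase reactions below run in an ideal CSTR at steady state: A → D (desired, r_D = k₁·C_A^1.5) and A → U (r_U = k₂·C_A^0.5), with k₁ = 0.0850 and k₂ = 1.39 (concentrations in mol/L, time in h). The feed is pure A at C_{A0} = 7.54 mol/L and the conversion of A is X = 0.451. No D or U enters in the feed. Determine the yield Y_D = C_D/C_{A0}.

Exit C_A = C_{A0}(1−X) = 7.54×0.549 = 4.139 mol/L.
A CSTR operates uniformly at the exit composition, giving r_D = 0.7159 and r_U = 2.828 (each k·C_A^n at C_A = 4.139).
Fraction of consumed A going to D: r_D/(r_D+r_U) = 0.2020.
C_D = 0.2020·C_{A0}·X = 0.2020×7.54×0.451 = 0.687 mol/L; Y_D = C_D/C_{A0} = 0.0911.

0.0911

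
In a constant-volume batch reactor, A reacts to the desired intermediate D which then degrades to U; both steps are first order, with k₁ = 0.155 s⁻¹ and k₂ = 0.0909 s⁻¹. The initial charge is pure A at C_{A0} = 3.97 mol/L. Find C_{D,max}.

1.86 mol/L

Evaluating C_D at t_opt = ln(k₂/k₁)/(k₂−k₁) gives C_{D,max}/C_{A0} = (k₁/k₂)^[k₂/(k₂−k₁)].
= (0.155/0.0909)^(0.0909/(0.0909−0.155)) = (1.705)^(-1.418) = 0.4692.
C_{D,max} = 0.4692×3.97 = 1.86 mol/L.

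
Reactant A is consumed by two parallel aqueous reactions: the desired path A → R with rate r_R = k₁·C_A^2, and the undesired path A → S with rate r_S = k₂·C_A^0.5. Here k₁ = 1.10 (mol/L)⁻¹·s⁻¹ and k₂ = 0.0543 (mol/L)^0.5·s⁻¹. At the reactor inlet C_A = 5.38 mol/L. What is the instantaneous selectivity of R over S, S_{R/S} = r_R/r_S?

253

S_{R/S} = r_R/r_S = (k₁·C_A^2)/(k₂·C_A^0.5) = (k₁/k₂)·C_A^1.5.
= (1.10×5.380^2) / (0.0543×5.380^0.5) = 31.84/0.1259 = 253.
Since the desired path is higher order in A, keeping C_A high (PFR or concentrated feed) favours R.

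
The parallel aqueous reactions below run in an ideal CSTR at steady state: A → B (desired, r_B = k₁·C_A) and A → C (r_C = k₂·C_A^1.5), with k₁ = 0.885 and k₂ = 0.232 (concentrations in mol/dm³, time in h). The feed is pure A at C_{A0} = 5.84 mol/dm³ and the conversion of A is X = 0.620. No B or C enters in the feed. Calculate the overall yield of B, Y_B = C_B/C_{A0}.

0.446

Exit C_A = C_{A0}(1−X) = 5.84×0.380 = 2.219 mol/dm³.
In a CSTR the entire volume is at exit conditions, so r_B = 0.885×2.219 = 1.964 and r_C = 0.232×2.219^1.5 = 0.7670.
Fraction of consumed A going to B: r_B/(r_B+r_C) = 0.7192.
C_B = 0.7192·C_{A0}·X = 0.7192×5.84×0.620 = 2.60 mol/dm³; Y_B = C_B/C_{A0} = 0.446.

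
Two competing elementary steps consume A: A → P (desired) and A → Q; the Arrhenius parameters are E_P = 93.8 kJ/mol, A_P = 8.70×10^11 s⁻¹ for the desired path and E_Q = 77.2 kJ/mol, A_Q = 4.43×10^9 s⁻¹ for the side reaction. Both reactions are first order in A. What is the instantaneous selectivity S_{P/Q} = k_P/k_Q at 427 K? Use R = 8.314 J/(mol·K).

1.83

k_P/k_Q = (A_P/A_Q)·exp[−(E_P−E_Q)/(RT)] = (A_P/A_Q)·exp[(E_Q−E_P)/(RT)].
(E_Q−E_P)/(RT) = (77.2−93.8)×10³/(8.314×427) = -16600/3550 = -4.676.
k_P/k_Q = (8.70×10^11/4.43×10^9)·exp(-4.676) = 196.4 × 0.009317 = 1.83.
Since E_P > E_Q, raising the temperature improves selectivity toward P.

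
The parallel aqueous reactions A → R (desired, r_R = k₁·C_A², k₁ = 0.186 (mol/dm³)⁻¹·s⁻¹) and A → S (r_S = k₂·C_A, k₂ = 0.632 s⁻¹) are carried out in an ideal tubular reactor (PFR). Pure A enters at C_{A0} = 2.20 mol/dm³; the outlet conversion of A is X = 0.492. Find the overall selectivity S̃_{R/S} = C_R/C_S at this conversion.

C_A = C_{A0}(1−X) = 1.118 mol/dm³.
Along a PFR/batch, dC_S/dC_A = −r_S/(r_R+r_S) = −k₂/(k₂+k₁·C_A).
Integrating from C_{A0} to C_A: C_S = (0.632/0.186)·ln[(0.632+0.186·2.20)/(0.632+0.186·1.12)] = 3.398·ln(1.041/0.8399) = 0.7301 mol/dm³.
Then C_R = (C_{A0}−C_A) − C_S = 1.082 − 0.7301 = 0.3523 mol/dm³.
S̃_{R/S} = C_R/C_S = 0.3523/0.7301 = 0.482.

0.482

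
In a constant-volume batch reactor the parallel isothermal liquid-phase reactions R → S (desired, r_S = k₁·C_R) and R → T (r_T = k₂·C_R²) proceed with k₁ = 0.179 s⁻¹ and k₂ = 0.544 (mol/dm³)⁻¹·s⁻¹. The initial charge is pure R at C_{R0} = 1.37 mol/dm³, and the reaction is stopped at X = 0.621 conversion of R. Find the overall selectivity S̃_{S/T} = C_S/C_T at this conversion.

C_R = C_{R0}(1−X) = 0.5192 mol/dm³.
Along a PFR/batch, dC_S/dC_R = −r_S/(r_S+r_T) = −k₁/(k₁+k₂·C_R).
Integrating from C_{R0} to C_R: C_S = (0.179/0.544)·ln[(0.179+0.544·1.37)/(0.179+0.544·0.519)] = 0.3290·ln(0.9243/0.4615) = 0.2286 mol/dm³.
C_T = (C_{R0}−C_R)−C_S = 0.6222 mol/dm³; S̃_{S/T} = 0.2286/0.6222 = 0.367.

0.367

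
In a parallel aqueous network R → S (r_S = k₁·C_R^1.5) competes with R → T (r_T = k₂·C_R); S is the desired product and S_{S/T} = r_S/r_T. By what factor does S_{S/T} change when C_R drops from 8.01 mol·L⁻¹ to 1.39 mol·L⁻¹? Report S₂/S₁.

0.417

S_{S/T} = (k₁/k₂)·C_R^0.5, so S₂/S₁ = (C_{R,2}/C_{R,1})^0.5.
= (1.39/8.01)^0.5 = (0.1735)^0.5 = 0.417.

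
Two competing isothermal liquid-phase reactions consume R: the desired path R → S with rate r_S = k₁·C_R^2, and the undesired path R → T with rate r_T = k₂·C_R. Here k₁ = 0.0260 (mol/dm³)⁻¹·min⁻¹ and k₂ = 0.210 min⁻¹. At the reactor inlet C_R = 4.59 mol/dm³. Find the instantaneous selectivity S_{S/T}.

S_{S/T} = r_S/r_T = (k₁·C_R^2)/(k₂·C_R) = (k₁/k₂)·C_R.
= (0.0260×4.590^2) / (0.210×4.590) = 0.5478/0.9639 = 0.568.
Since the desired path is higher order in R, keeping C_R high (PFR or concentrated feed) favours S.

0.568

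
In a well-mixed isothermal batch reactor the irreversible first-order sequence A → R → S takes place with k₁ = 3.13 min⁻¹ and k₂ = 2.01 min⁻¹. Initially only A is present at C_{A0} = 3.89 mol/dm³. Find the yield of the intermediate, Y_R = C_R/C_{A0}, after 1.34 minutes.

Solving the coupled first-order balances gives C_R(t) = [k₁/(k₂−k₁)]·C_{A0}·(e^(−k₁t) − e^(−k₂t)).
e^(−k₁t) = e^(−3.13×1.34) = e^(−4.194) = 0.01508; e^(−k₂t) = e^(−2.693) = 0.06765.
C_R = 3.13×3.89/(2.01−3.13) × (0.01508−0.06765) = (-10.87)×(-0.05257) = 0.5715 mol/dm³.
Y_R = C_R/C_{A0} = 0.5715/3.89 = 0.147.

0.147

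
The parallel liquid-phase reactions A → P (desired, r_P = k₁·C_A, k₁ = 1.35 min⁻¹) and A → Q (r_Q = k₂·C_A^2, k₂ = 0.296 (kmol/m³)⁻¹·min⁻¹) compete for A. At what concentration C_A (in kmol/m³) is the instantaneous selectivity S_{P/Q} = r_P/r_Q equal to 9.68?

S_{P/Q} = (k₁/k₂)·C_A⁻¹ ⇒ C_A = (S·k₂/k₁)^(-1).
= (9.68×0.296/1.35)^(-1) = (2.122)^(-1) = 0.471 kmol/m³.

0.471 kmol/m³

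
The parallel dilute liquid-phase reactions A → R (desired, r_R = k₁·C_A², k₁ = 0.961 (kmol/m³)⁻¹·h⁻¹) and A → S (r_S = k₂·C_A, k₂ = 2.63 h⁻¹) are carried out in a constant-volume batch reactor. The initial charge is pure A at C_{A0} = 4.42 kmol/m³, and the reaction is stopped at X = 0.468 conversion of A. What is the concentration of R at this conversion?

C_A = C_{A0}(1−X) = 2.351 kmol/m³.
Along a PFR/batch, dC_S/dC_A = −r_S/(r_R+r_S) = −k₂/(k₂+k₁·C_A).
Integrating from C_{A0} to C_A: C_S = (2.63/0.961)·ln[(2.63+0.961·4.42)/(2.63+0.961·2.35)] = 2.737·ln(6.878/4.890) = 0.9336 kmol/m³.
Then C_R = (C_{A0}−C_A) − C_S = 2.069 − 0.9336 = 1.135 kmol/m³.

1.13 kmol/m³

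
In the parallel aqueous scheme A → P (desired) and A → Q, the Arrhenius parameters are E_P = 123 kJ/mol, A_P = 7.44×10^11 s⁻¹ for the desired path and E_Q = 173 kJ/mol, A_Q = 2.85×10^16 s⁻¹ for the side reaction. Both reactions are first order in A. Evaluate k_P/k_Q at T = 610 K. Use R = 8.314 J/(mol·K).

k_P/k_Q = (A_P/A_Q)·exp[−(E_P−E_Q)/(RT)] = (A_P/A_Q)·exp[(E_Q−E_P)/(RT)].
(E_Q−E_P)/(RT) = (173−123)×10³/(8.314×610) = 50000/5072 = 9.859.
k_P/k_Q = (7.44×10^11/2.85×10^16)·exp(9.859) = 2.611×10^-5 × 19129 = 0.499.
Since E_P < E_Q, lowering the temperature improves selectivity toward P.

0.499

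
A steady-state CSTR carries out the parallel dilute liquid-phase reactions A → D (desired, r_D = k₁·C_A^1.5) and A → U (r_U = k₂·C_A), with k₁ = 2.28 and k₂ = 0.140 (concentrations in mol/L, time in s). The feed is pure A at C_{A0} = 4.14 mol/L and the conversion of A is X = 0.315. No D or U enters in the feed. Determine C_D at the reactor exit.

1.26 mol/L

Exit C_A = C_{A0}(1−X) = 4.14×0.685 = 2.836 mol/L.
In a CSTR the entire volume is at exit conditions, so r_D = 2.28×2.836^1.5 = 10.89 and r_U = 0.140×2.836 = 0.3970.
Fraction of consumed A going to D: r_D/(r_D+r_U) = 0.9648.
C_D = 0.9648·C_{A0}·X = 0.9648×4.14×0.315 = 1.26 mol/L.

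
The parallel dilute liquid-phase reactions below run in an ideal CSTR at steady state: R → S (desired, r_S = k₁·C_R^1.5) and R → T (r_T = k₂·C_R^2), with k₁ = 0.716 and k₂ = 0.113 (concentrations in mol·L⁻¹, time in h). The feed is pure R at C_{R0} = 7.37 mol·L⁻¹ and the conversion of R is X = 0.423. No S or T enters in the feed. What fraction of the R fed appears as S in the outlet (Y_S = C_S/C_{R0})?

0.319

Exit C_R = C_{R0}(1−X) = 7.37×0.577 = 4.252 mol·L⁻¹.
In a CSTR the entire volume is at exit conditions, so r_S = 0.716×4.252^1.5 = 6.279 and r_T = 0.113×4.252^2 = 2.043.
Fraction of consumed R going to S: r_S/(r_S+r_T) = 0.7545.
C_S = 0.7545·C_{R0}·X = 0.7545×7.37×0.423 = 2.35 mol·L⁻¹; Y_S = C_S/C_{R0} = 0.319.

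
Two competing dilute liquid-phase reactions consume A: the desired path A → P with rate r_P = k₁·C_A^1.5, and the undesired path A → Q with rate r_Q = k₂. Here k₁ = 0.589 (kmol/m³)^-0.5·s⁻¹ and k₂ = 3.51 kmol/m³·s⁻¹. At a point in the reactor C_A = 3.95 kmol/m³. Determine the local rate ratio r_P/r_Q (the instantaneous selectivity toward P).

S_{P/Q} = r_P/r_Q = (k₁·C_A^1.5)/(k₂) = (k₁/k₂)·C_A^1.5.
= (0.589×3.950^1.5) / (3.51) = 4.624/3.510 = 1.32.

1.32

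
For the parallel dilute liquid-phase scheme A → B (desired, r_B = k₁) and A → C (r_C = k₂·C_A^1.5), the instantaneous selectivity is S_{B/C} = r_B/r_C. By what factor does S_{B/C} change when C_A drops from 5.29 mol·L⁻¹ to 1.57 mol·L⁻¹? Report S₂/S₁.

6.18

S_{B/C} = (k₁/k₂)·C_A^-1.5, so S₂/S₁ = (C_{A,2}/C_{A,1})^-1.5.
= (1.57/5.29)^(-1.5) = (0.2968)^(-1.5) = 6.18.
Selectivity toward B rises as C_A falls — low-concentration operation is favoured.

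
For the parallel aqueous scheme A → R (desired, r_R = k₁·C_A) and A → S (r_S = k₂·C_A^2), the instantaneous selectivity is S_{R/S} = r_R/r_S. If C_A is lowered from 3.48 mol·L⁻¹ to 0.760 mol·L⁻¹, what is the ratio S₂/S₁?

S_{R/S} = (k₁/k₂)·C_A⁻¹, so S₂/S₁ = (C_{A,2}/C_{A,1})⁻¹.
= 3.48/0.760 = 4.58.

4.58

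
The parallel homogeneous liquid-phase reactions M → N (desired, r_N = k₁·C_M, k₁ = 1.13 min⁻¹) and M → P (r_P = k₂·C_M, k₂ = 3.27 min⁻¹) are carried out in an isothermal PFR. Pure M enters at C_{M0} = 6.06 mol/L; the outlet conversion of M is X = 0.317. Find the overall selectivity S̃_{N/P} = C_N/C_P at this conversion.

C_M = C_{M0}(1−X) = 4.139 mol/L.
Both paths are first order in M, so the instantaneous fraction to N is constant: dC_N/d(−C_M) = k₁/(k₁+k₂) = 0.2568.
C_N = 0.2568·(C_{M0}−C_M) = 0.2568×1.921 = 0.493 mol/L.
C_P = (C_{M0}−C_M)−C_N = 1.428 mol/L; S̃_{N/P} = 0.4934/1.428 = 0.346.

0.346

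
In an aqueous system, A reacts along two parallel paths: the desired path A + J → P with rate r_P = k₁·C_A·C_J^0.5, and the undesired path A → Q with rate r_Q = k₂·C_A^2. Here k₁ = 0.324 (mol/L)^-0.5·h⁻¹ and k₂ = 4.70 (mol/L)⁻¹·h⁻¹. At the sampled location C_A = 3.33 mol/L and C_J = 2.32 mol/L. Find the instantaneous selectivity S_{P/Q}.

S_{P/Q} = r_P/r_Q = (k₁·C_A·C_J^0.5)/(k₂·C_A^2) = (k₁/k₂)·C_A⁻¹·C_J^0.5.
= (0.324×3.330×2.320^0.5) / (4.70×3.330^2) = 1.643/52.12 = 0.0315.
The undesired path is higher order in A, so low C_A (CSTR or dilute feed) favours P.

0.0315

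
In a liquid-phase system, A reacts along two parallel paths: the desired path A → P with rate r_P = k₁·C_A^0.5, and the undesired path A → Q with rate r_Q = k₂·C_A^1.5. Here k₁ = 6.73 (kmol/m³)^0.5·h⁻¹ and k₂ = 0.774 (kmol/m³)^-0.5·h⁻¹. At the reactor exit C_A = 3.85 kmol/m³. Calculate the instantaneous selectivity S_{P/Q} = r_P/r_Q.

2.26

S_{P/Q} = r_P/r_Q = (k₁·C_A^0.5)/(k₂·C_A^1.5) = (k₁/k₂)·C_A⁻¹.
= (6.73×3.850^0.5) / (0.774×3.850^1.5) = 13.21/5.847 = 2.26.
The undesired path is higher order in A, so low C_A (CSTR or dilute feed) favours P.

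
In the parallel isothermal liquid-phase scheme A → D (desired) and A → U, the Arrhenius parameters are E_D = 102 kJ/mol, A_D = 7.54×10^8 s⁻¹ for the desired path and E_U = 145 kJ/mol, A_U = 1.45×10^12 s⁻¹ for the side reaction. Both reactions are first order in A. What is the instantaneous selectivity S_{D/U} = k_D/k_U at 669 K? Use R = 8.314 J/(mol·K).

k_D/k_U = (A_D/A_U)·exp[−(E_D−E_U)/(RT)] = (A_D/A_U)·exp[(E_U−E_D)/(RT)].
(E_U−E_D)/(RT) = (145−102)×10³/(8.314×669) = 43000/5562 = 7.731.
k_D/k_U = (7.54×10^8/1.45×10^12)·exp(7.731) = 5.200×10^-4 × 2278 = 1.18.
Since E_D < E_U, lowering the temperature improves selectivity toward D.

1.18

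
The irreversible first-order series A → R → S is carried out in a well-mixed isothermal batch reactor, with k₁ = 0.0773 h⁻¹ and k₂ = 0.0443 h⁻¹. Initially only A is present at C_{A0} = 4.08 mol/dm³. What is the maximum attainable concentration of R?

1.93 mol/dm³

At the optimum, C_{R,max}/C_{A0} = (k₁/k₂)^[k₂/(k₂−k₁)].
= (0.0773/0.0443)^(0.0443/(0.0443−0.0773)) = (1.745)^(-1.342) = 0.4736.
C_{R,max} = 0.4736×4.08 = 1.93 mol/dm³.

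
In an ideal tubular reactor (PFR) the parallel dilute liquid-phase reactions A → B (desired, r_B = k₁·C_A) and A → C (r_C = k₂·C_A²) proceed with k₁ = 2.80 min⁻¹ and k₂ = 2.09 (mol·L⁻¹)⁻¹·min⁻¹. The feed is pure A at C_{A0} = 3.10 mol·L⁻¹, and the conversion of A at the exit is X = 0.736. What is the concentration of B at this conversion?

C_A = C_{A0}(1−X) = 0.8184 mol·L⁻¹.
Along a PFR/batch, dC_B/dC_A = −r_B/(r_B+r_C) = −k₁/(k₁+k₂·C_A).
Integrating from C_{A0} to C_A: C_B = (2.80/2.09)·ln[(2.80+2.09·3.10)/(2.80+2.09·0.818)] = 1.340·ln(9.279/4.510) = 0.9664 mol·L⁻¹.

0.966 mol·L⁻¹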